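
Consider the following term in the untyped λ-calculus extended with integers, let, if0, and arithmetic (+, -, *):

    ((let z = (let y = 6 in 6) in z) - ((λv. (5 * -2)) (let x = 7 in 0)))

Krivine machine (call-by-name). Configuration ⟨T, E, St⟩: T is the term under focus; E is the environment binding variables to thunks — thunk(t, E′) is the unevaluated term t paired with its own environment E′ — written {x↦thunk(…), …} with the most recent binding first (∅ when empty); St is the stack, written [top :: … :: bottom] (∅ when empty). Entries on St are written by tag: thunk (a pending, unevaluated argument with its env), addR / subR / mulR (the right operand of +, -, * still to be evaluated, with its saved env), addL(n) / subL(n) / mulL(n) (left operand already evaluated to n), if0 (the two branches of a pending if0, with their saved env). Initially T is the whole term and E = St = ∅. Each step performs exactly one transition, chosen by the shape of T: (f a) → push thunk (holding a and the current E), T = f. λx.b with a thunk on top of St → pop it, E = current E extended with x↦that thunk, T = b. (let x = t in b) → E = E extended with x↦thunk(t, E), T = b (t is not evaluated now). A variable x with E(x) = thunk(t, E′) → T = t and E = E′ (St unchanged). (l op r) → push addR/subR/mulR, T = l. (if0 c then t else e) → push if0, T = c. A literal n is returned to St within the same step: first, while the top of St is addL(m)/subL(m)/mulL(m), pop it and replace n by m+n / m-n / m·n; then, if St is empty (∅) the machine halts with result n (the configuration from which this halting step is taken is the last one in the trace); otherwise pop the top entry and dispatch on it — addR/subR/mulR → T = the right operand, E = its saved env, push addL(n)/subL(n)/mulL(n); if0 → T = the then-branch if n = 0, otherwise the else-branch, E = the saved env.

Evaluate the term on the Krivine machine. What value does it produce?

[0] ⟨T=((let z = (let y = 6 in 6) in z) - ((λv. (5 * -2)) (let x = 7 in 0))); E=∅; St=∅⟩
[1] ⟨T=(let z = (let y = 6 in 6) in z); E=∅; St=[subR]⟩
[2] ⟨T=z; E={z↦thunk((let y = 6 in 6), ∅)}; St=[subR]⟩
[3] ⟨T=(let y = 6 in 6); E=∅; St=[subR]⟩
[4] ⟨T=6; E={y↦thunk(6, ∅)}; St=[subR]⟩
[5] ⟨T=((λv. (5 * -2)) (let x = 7 in 0)); E=∅; St=[subL(6)]⟩
[6] ⟨T=(λv. (5 * -2)); E=∅; St=[thunk :: subL(6)]⟩
[7] ⟨T=(5 * -2); E={v↦thunk((let x = 7 in 0), ∅)}; St=[subL(6)]⟩
[8] ⟨T=5; E={v↦thunk((let x = 7 in 0), ∅)}; St=[mulR :: subL(6)]⟩
[9] ⟨T=-2; E={v↦thunk((let x = 7 in 0), ∅)}; St=[mulL(5) :: subL(6)]⟩
→ final value 16

Answer: 16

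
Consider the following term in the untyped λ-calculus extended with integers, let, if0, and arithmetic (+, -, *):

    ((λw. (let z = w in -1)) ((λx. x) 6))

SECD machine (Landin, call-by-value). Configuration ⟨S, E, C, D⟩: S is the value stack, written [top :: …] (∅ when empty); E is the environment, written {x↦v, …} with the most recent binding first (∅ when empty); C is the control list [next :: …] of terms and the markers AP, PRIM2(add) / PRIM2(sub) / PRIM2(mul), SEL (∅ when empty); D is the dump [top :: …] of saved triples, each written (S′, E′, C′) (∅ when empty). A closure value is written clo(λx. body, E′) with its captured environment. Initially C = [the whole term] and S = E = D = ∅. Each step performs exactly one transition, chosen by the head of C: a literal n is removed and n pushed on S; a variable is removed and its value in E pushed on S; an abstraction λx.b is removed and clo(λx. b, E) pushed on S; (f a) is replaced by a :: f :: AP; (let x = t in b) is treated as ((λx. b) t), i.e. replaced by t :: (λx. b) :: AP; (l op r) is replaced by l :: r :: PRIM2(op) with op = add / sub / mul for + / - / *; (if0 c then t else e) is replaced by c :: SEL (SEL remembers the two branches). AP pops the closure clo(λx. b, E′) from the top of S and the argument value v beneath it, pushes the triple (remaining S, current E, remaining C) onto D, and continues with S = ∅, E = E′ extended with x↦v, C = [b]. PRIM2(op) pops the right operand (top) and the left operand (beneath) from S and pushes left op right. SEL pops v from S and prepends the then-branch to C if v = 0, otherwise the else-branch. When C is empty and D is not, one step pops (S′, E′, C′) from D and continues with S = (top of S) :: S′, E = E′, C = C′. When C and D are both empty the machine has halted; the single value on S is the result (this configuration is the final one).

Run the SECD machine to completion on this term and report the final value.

Answer: -1

Execution trace:
t=0: <S=∅, E=∅, C=[((λw. (let z = w in -1)) ((λx. x) 6))], D=∅>
t=1: <S=∅, E=∅, C=[((λx. x) 6) :: (λw. (let z = w in -1)) :: AP], D=∅>
t=2: <S=∅, E=∅, C=[6 :: (λx. x) :: AP :: (λw. (let z = w in -1)) :: AP], D=∅>
t=3: <S=[6], E=∅, C=[(λx. x) :: AP :: (λw. (let z = w in -1)) :: AP], D=∅>
t=4: <S=[clo(λx. x, ∅) :: 6], E=∅, C=[AP :: (λw. (let z = w in -1)) :: AP], D=∅>
t=5: <S=∅, E={x↦6}, C=[x], D=[(∅, ∅, [(λw. (let z = w in -1)) :: AP])]>
t=6: <S=[6], E={x↦6}, C=∅, D=[(∅, ∅, [(λw. (let z = w in -1)) :: AP])]>
t=7: <S=[6], E=∅, C=[(λw. (let z = w in -1)) :: AP], D=∅>
t=8: <S=[clo(λw. (let z = w in -1), ∅) :: 6], E=∅, C=[AP], D=∅>
t=9: <S=∅, E={w↦6}, C=[(let z = w in -1)], D=[(∅, ∅, ∅)]>
t=10: <S=∅, E={w↦6}, C=[w :: (λz. -1) :: AP], D=[(∅, ∅, ∅)]>
t=11: <S=[6], E={w↦6}, C=[(λz. -1) :: AP], D=[(∅, ∅, ∅)]>
t=12: <S=[clo(λz. -1, {w↦6}) :: 6], E={w↦6}, C=[AP], D=[(∅, ∅, ∅)]>
t=13: <S=∅, E={z↦6, w↦6}, C=[-1], D=[(∅, {w↦6}, ∅) :: (∅, ∅, ∅)]>
t=14: <S=[-1], E={z↦6, w↦6}, C=∅, D=[(∅, {w↦6}, ∅) :: (∅, ∅, ∅)]>
t=15: <S=[-1], E={w↦6}, C=∅, D=[(∅, ∅, ∅)]>
t=16: <S=[-1], E=∅, C=∅, D=∅>
→ final value -1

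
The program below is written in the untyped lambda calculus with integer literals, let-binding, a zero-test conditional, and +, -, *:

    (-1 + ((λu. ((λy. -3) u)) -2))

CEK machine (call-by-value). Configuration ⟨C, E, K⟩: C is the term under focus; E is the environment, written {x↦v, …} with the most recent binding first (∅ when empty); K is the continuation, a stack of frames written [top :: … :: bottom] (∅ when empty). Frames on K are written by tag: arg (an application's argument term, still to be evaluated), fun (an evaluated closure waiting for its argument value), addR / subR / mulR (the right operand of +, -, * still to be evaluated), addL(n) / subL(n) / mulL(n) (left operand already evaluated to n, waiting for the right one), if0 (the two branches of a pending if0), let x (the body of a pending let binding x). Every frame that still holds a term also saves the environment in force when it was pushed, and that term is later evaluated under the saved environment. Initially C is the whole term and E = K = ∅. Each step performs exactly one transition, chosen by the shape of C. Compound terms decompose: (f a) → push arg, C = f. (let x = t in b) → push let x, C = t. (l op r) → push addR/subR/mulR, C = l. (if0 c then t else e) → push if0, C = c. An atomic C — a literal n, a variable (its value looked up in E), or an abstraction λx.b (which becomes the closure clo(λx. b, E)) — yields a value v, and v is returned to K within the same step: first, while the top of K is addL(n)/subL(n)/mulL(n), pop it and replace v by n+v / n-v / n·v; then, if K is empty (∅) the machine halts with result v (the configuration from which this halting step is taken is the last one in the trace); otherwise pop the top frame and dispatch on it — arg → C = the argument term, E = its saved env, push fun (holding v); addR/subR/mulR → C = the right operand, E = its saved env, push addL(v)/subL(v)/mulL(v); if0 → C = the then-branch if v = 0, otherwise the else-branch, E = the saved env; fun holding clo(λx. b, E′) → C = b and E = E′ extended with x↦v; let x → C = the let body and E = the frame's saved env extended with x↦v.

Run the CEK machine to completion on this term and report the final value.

Answer: -4

Execution trace:
step 0: <C=(-1 + ((λu. ((λy. -3) u)) -2)), E=∅, K=∅>
step 1: <C=-1, E=∅, K=[addR]>
step 2: <C=((λu. ((λy. -3) u)) -2), E=∅, K=[addL(-1)]>
step 3: <C=(λu. ((λy. -3) u)), E=∅, K=[arg :: addL(-1)]>
step 4: <C=-2, E=∅, K=[fun :: addL(-1)]>
step 5: <C=((λy. -3) u), E={u↦-2}, K=[addL(-1)]>
step 6: <C=(λy. -3), E={u↦-2}, K=[arg :: addL(-1)]>
step 7: <C=u, E={u↦-2}, K=[fun :: addL(-1)]>
step 8: <C=-3, E={y↦-2, u↦-2}, K=[addL(-1)]>
→ final value -4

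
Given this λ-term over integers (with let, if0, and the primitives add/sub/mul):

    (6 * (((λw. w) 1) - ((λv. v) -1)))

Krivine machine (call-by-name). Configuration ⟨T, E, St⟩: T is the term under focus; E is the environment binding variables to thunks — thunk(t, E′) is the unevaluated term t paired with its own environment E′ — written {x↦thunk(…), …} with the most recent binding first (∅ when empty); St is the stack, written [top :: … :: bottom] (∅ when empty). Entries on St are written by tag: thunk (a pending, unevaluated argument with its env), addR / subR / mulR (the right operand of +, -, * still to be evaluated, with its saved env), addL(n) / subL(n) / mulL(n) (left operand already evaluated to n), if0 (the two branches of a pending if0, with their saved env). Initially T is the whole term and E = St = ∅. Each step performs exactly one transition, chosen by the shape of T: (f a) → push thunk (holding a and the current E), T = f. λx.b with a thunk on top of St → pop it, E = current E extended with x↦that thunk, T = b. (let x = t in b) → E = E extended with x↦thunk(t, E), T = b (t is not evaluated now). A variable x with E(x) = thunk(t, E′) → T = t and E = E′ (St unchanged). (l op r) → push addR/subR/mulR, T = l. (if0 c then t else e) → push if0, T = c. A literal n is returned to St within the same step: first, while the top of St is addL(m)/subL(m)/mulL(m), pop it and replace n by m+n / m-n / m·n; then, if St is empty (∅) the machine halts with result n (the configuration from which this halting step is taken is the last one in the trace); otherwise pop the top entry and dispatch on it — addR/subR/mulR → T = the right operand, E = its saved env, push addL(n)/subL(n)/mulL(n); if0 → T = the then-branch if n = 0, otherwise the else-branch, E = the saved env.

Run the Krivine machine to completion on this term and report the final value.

step 0: ⟨T=(6 * (((λw. w) 1) - ((λv. v) -1))); E=∅; St=∅⟩
step 1: ⟨T=6; E=∅; St=[mulR]⟩
step 2: ⟨T=(((λw. w) 1) - ((λv. v) -1)); E=∅; St=[mulL(6)]⟩
step 3: ⟨T=((λw. w) 1); E=∅; St=[subR :: mulL(6)]⟩
step 4: ⟨T=(λw. w); E=∅; St=[thunk :: subR :: mulL(6)]⟩
step 5: ⟨T=w; E={w↦thunk(1, ∅)}; St=[subR :: mulL(6)]⟩
step 6: ⟨T=1; E=∅; St=[subR :: mulL(6)]⟩
step 7: ⟨T=((λv. v) -1); E=∅; St=[subL(1) :: mulL(6)]⟩
step 8: ⟨T=(λv. v); E=∅; St=[thunk :: subL(1) :: mulL(6)]⟩
step 9: ⟨T=v; E={v↦thunk(-1, ∅)}; St=[subL(1) :: mulL(6)]⟩
step 10: ⟨T=-1; E=∅; St=[subL(1) :: mulL(6)]⟩
→ final value 12

Answer: 12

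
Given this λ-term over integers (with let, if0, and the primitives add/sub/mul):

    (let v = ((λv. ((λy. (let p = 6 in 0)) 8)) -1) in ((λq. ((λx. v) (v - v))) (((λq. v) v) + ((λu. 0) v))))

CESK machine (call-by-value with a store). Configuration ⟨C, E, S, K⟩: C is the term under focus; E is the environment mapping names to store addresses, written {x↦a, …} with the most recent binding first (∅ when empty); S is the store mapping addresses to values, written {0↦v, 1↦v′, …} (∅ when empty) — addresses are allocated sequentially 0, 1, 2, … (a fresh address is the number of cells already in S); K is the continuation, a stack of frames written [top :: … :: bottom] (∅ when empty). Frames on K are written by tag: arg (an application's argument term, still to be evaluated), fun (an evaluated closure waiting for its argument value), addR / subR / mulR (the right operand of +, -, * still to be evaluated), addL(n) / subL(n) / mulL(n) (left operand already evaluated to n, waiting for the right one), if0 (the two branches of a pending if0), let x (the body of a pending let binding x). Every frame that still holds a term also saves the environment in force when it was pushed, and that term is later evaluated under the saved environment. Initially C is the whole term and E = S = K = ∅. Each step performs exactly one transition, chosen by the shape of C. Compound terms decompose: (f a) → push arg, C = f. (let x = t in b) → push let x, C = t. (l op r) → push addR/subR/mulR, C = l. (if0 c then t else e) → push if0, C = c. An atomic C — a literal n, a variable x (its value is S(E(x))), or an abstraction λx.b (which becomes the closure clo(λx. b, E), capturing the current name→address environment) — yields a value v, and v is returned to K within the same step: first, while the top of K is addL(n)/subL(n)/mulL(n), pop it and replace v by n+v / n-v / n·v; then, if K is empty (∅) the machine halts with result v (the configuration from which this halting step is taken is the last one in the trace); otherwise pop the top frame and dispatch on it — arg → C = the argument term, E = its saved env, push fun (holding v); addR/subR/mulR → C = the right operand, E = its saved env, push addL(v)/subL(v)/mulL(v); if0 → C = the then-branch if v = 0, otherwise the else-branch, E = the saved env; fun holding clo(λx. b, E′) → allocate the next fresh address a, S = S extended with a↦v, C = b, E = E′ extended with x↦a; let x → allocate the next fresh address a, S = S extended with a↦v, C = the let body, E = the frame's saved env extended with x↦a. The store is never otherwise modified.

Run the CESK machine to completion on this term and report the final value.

Answer: 0

Execution trace:
0. ⟨C=(let v = ((λv. ((λy. (let p = 6 in 0)) 8)) -1) in ((λq. ((λx. v) (v - v))) (((λq. v) v) + ((λu. 0) v)))); E=∅; S=∅; K=∅⟩
1. ⟨C=((λv. ((λy. (let p = 6 in 0)) 8)) -1); E=∅; S=∅; K=[let v]⟩
2. ⟨C=(λv. ((λy. (let p = 6 in 0)) 8)); E=∅; S=∅; K=[arg :: let v]⟩
3. ⟨C=-1; E=∅; S=∅; K=[fun :: let v]⟩
4. ⟨C=((λy. (let p = 6 in 0)) 8); E={v↦0}; S={0↦-1}; K=[let v]⟩
5. ⟨C=(λy. (let p = 6 in 0)); E={v↦0}; S={0↦-1}; K=[arg :: let v]⟩
6. ⟨C=8; E={v↦0}; S={0↦-1}; K=[fun :: let v]⟩
7. ⟨C=(let p = 6 in 0); E={y↦1, v↦0}; S={0↦-1, 1↦8}; K=[let v]⟩
8. ⟨C=6; E={y↦1, v↦0}; S={0↦-1, 1↦8}; K=[let p :: let v]⟩
9. ⟨C=0; E={p↦2, y↦1, v↦0}; S={0↦-1, 1↦8, 2↦6}; K=[let v]⟩
10. ⟨C=((λq. ((λx. v) (v - v))) (((λq. v) v) + ((λu. 0) v))); E={v↦3}; S={0↦-1, 1↦8, 2↦6, 3↦0}; K=∅⟩
11. ⟨C=(λq. ((λx. v) (v - v))); E={v↦3}; S={0↦-1, 1↦8, 2↦6, 3↦0}; K=[arg]⟩
12. ⟨C=(((λq. v) v) + ((λu. 0) v)); E={v↦3}; S={0↦-1, 1↦8, 2↦6, 3↦0}; K=[fun]⟩
13. ⟨C=((λq. v) v); E={v↦3}; S={0↦-1, 1↦8, 2↦6, 3↦0}; K=[addR :: fun]⟩
14. ⟨C=(λq. v); E={v↦3}; S={0↦-1, 1↦8, 2↦6, 3↦0}; K=[arg :: addR :: fun]⟩
15. ⟨C=v; E={v↦3}; S={0↦-1, 1↦8, 2↦6, 3↦0}; K=[fun :: addR :: fun]⟩
16. ⟨C=v; E={q↦4, v↦3}; S={0↦-1, 1↦8, 2↦6, 3↦0, 4↦0}; K=[addR :: fun]⟩
17. ⟨C=((λu. 0) v); E={v↦3}; S={0↦-1, 1↦8, 2↦6, 3↦0, 4↦0}; K=[addL(0) :: fun]⟩
18. ⟨C=(λu. 0); E={v↦3}; S={0↦-1, 1↦8, 2↦6, 3↦0, 4↦0}; K=[arg :: addL(0) :: fun]⟩
19. ⟨C=v; E={v↦3}; S={0↦-1, 1↦8, 2↦6, 3↦0, 4↦0}; K=[fun :: addL(0) :: fun]⟩
20. ⟨C=0; E={u↦5, v↦3}; S={0↦-1, 1↦8, 2↦6, 3↦0, 4↦0, 5↦0}; K=[addL(0) :: fun]⟩
21. ⟨C=((λx. v) (v - v)); E={q↦6, v↦3}; S={0↦-1, 1↦8, 2↦6, 3↦0, 4↦0, 5↦0, 6↦0}; K=∅⟩
22. ⟨C=(λx. v); E={q↦6, v↦3}; S={0↦-1, 1↦8, 2↦6, 3↦0, 4↦0, 5↦0, 6↦0}; K=[arg]⟩
23. ⟨C=(v - v); E={q↦6, v↦3}; S={0↦-1, 1↦8, 2↦6, 3↦0, 4↦0, 5↦0, 6↦0}; K=[fun]⟩
24. ⟨C=v; E={q↦6, v↦3}; S={0↦-1, 1↦8, 2↦6, 3↦0, 4↦0, 5↦0, 6↦0}; K=[subR :: fun]⟩
25. ⟨C=v; E={q↦6, v↦3}; S={0↦-1, 1↦8, 2↦6, 3↦0, 4↦0, 5↦0, 6↦0}; K=[subL(0) :: fun]⟩
26. ⟨C=v; E={x↦7, q↦6, v↦3}; S={0↦-1, 1↦8, 2↦6, 3↦0, 4↦0, 5↦0, 6↦0, 7↦0}; K=∅⟩
→ final value 0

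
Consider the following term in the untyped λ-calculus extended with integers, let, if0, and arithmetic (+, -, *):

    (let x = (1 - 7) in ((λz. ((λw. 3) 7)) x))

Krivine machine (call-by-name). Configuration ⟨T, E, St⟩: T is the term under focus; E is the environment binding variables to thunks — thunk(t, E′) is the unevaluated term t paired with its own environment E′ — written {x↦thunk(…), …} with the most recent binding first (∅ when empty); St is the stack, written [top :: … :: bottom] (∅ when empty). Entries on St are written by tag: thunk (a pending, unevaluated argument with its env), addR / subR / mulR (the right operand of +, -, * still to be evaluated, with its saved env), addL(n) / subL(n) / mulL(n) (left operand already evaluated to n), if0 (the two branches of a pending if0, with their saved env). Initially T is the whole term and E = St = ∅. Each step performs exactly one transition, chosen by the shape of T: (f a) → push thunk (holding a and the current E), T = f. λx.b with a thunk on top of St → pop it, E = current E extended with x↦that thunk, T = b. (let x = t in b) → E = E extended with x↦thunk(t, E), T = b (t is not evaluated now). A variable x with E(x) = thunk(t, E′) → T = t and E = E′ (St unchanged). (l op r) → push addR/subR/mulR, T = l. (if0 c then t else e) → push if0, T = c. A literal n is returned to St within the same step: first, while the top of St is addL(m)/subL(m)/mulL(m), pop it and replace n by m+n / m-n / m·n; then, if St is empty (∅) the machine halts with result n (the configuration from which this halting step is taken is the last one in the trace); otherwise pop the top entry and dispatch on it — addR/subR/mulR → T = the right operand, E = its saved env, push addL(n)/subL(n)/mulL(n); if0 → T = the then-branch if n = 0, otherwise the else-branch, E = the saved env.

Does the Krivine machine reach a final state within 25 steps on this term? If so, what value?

step 0: <T=(let x = (1 - 7) in ((λz. ((λw. 3) 7)) x)), E=∅, St=∅>
step 1: <T=((λz. ((λw. 3) 7)) x), E={x↦thunk((1 - 7), ∅)}, St=∅>
step 2: <T=(λz. ((λw. 3) 7)), E={x↦thunk((1 - 7), ∅)}, St=[thunk]>
step 3: <T=((λw. 3) 7), E={z↦thunk(x, {x↦thunk((1 - 7), ∅)}), x↦thunk((1 - 7), ∅)}, St=∅>
step 4: <T=(λw. 3), E={z↦thunk(x, {x↦thunk((1 - 7), ∅)}), x↦thunk((1 - 7), ∅)}, St=[thunk]>
step 5: <T=3, E={w↦thunk(7, {z↦thunk(x, {x↦thunk((1 - 7), ∅)}), x↦thunk((1 - 7), ∅)}), z↦thunk(x, {x↦thunk((1 - 7), ∅)}), x↦thunk((1 - 7), ∅)}, St=∅>
→ final value 3

Answer: 3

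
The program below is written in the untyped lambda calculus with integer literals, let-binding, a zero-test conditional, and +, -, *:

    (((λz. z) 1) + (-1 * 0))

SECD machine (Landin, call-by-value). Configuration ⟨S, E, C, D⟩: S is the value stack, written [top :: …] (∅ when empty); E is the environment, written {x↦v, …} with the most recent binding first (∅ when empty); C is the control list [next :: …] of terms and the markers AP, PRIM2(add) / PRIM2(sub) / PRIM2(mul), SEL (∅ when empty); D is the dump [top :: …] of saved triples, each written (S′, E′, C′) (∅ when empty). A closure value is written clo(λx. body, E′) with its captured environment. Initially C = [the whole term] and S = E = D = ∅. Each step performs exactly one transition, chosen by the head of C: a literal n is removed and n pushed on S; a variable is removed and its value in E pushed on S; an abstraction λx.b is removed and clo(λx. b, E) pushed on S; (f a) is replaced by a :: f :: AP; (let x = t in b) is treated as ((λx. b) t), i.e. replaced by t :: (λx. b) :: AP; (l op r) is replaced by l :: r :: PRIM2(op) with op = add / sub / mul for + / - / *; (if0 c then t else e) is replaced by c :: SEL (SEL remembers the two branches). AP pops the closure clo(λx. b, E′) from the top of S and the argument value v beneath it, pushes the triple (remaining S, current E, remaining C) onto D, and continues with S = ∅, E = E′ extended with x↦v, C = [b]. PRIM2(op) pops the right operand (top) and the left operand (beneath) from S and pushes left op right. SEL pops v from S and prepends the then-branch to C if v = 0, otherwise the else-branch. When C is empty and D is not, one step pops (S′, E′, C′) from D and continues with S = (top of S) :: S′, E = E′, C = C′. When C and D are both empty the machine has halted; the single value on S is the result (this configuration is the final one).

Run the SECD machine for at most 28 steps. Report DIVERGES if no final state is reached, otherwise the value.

Answer: 1

Machine steps:
0. ⟨S=∅; E=∅; C=[(((λz. z) 1) + (-1 * 0))]; D=∅⟩
1. ⟨S=∅; E=∅; C=[((λz. z) 1) :: (-1 * 0) :: PRIM2(add)]; D=∅⟩
2. ⟨S=∅; E=∅; C=[1 :: (λz. z) :: AP :: (-1 * 0) :: PRIM2(add)]; D=∅⟩
3. ⟨S=[1]; E=∅; C=[(λz. z) :: AP :: (-1 * 0) :: PRIM2(add)]; D=∅⟩
4. ⟨S=[clo(λz. z, ∅) :: 1]; E=∅; C=[AP :: (-1 * 0) :: PRIM2(add)]; D=∅⟩
5. ⟨S=∅; E={z↦1}; C=[z]; D=[(∅, ∅, [(-1 * 0) :: PRIM2(add)])]⟩
6. ⟨S=[1]; E={z↦1}; C=∅; D=[(∅, ∅, [(-1 * 0) :: PRIM2(add)])]⟩
7. ⟨S=[1]; E=∅; C=[(-1 * 0) :: PRIM2(add)]; D=∅⟩
8. ⟨S=[1]; E=∅; C=[-1 :: 0 :: PRIM2(mul) :: PRIM2(add)]; D=∅⟩
9. ⟨S=[-1 :: 1]; E=∅; C=[0 :: PRIM2(mul) :: PRIM2(add)]; D=∅⟩
10. ⟨S=[0 :: -1 :: 1]; E=∅; C=[PRIM2(mul) :: PRIM2(add)]; D=∅⟩
11. ⟨S=[0 :: 1]; E=∅; C=[PRIM2(add)]; D=∅⟩
12. ⟨S=[1]; E=∅; C=∅; D=∅⟩
→ final value 1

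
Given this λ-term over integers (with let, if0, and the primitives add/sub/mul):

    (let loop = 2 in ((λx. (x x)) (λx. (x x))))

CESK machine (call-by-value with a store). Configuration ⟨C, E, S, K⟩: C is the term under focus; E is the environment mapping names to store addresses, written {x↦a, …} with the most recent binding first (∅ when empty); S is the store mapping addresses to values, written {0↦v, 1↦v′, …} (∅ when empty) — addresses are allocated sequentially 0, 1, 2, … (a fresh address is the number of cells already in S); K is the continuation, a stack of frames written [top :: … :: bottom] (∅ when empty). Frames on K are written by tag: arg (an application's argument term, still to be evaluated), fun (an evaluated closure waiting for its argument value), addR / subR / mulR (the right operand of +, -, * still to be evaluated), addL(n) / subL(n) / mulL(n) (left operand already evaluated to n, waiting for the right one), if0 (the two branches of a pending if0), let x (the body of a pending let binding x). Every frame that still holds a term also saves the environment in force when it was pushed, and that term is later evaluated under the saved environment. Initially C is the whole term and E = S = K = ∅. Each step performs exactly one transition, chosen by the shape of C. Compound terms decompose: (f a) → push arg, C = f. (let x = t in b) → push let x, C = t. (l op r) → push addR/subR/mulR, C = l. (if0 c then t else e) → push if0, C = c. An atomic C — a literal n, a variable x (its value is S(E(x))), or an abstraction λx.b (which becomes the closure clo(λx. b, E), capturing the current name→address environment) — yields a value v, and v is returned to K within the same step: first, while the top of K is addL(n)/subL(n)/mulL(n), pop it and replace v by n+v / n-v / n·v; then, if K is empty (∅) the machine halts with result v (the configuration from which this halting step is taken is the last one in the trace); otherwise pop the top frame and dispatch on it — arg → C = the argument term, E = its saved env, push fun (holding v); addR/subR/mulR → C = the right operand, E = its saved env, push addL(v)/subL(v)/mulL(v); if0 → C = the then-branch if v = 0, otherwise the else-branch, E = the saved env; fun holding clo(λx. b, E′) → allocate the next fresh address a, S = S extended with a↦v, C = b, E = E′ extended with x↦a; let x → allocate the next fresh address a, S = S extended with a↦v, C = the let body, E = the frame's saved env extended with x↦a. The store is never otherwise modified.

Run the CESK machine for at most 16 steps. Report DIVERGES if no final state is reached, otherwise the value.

Answer: DIVERGES (no final state within 16 steps)

Machine steps:
t=0: <C=(let loop = 2 in ((λx. (x x)) (λx. (x x)))), E=∅, S=∅, K=∅>
t=1: <C=2, E=∅, S=∅, K=[let loop]>
t=2: <C=((λx. (x x)) (λx. (x x))), E={loop↦0}, S={0↦2}, K=∅>
t=3: <C=(λx. (x x)), E={loop↦0}, S={0↦2}, K=[arg]>
t=4: <C=(λx. (x x)), E={loop↦0}, S={0↦2}, K=[fun]>
t=5: <C=(x x), E={x↦1, loop↦0}, S={0↦2, 1↦clo(λx. (x x), {loop↦0})}, K=∅>
t=6: <C=x, E={x↦1, loop↦0}, S={0↦2, 1↦clo(λx. (x x), {loop↦0})}, K=[arg]>
t=7: <C=x, E={x↦1, loop↦0}, S={0↦2, 1↦clo(λx. (x x), {loop↦0})}, K=[fun]>
t=8: <C=(x x), E={x↦2, loop↦0}, S={0↦2, 1↦clo(λx. (x x), {loop↦0}), 2↦clo(λx. (x x), {loop↦0})}, K=∅>
t=9: <C=x, E={x↦2, loop↦0}, S={0↦2, 1↦clo(λx. (x x), {loop↦0}), 2↦clo(λx. (x x), {loop↦0})}, K=[arg]>
t=10: <C=x, E={x↦2, loop↦0}, S={0↦2, 1↦clo(λx. (x x), {loop↦0}), 2↦clo(λx. (x x), {loop↦0})}, K=[fun]>
t=11: <C=(x x), E={x↦3, loop↦0}, S={0↦2, 1↦clo(λx. (x x), {loop↦0}), 2↦clo(λx. (x x), {loop↦0}), 3↦clo(λx. (x x), {loop↦0})}, K=∅>
t=12: <C=x, E={x↦3, loop↦0}, S={0↦2, 1↦clo(λx. (x x), {loop↦0}), 2↦clo(λx. (x x), {loop↦0}), 3↦clo(λx. (x x), {loop↦0})}, K=[arg]>
t=13: <C=x, E={x↦3, loop↦0}, S={0↦2, 1↦clo(λx. (x x), {loop↦0}), 2↦clo(λx. (x x), {loop↦0}), 3↦clo(λx. (x x), {loop↦0})}, K=[fun]>
t=14: <C=(x x), E={x↦4, loop↦0}, S={0↦2, 1↦clo(λx. (x x), {loop↦0}), 2↦clo(λx. (x x), {loop↦0}), 3↦clo(λx. (x x), {loop↦0}), 4↦clo(λx. (x x), {loop↦0})}, K=∅>
t=15: <C=x, E={x↦4, loop↦0}, S={0↦2, 1↦clo(λx. (x x), {loop↦0}), 2↦clo(λx. (x x), {loop↦0}), 3↦clo(λx. (x x), {loop↦0}), 4↦clo(λx. (x x), {loop↦0})}, K=[arg]>
t=16: <C=x, E={x↦4, loop↦0}, S={0↦2, 1↦clo(λx. (x x), {loop↦0}), 2↦clo(λx. (x x), {loop↦0}), 3↦clo(λx. (x x), {loop↦0}), 4↦clo(λx. (x x), {loop↦0})}, K=[fun]>
→ 16 transitions taken and the configuration is still not final: no result within 16 steps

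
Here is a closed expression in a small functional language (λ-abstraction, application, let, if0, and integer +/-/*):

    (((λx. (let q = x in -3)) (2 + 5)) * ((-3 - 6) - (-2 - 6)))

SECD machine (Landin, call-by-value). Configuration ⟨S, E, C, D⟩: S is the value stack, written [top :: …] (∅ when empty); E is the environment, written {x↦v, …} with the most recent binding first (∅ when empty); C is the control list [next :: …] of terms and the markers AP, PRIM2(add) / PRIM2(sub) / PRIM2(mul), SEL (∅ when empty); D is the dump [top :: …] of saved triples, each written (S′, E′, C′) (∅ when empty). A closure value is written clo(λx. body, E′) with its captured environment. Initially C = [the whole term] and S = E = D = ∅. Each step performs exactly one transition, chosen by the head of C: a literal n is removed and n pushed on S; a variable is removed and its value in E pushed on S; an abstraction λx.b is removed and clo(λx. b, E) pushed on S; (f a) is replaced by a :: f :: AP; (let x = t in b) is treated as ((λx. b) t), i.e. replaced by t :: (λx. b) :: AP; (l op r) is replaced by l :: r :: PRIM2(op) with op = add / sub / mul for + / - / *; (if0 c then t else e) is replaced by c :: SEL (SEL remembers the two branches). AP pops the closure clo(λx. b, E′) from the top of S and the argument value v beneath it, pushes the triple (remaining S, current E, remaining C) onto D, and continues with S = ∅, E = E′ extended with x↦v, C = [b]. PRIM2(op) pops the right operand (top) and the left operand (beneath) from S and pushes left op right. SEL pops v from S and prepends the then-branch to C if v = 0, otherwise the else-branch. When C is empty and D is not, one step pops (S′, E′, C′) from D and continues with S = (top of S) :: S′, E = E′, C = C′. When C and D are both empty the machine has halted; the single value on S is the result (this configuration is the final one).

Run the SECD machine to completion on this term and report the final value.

step 0: [S=∅ | E=∅ | C=[(((λx. (let q = x in -3)) (2 + 5)) * ((-3 - 6) - (-2 - 6)))] | D=∅]
step 1: [S=∅ | E=∅ | C=[((λx. (let q = x in -3)) (2 + 5)) :: ((-3 - 6) - (-2 - 6)) :: PRIM2(mul)] | D=∅]
step 2: [S=∅ | E=∅ | C=[(2 + 5) :: (λx. (let q = x in -3)) :: AP :: ((-3 - 6) - (-2 - 6)) :: PRIM2(mul)] | D=∅]
step 3: [S=∅ | E=∅ | C=[2 :: 5 :: PRIM2(add) :: (λx. (let q = x in -3)) :: AP :: ((-3 - 6) - (-2 - 6)) :: PRIM2(mul)] | D=∅]
step 4: [S=[2] | E=∅ | C=[5 :: PRIM2(add) :: (λx. (let q = x in -3)) :: AP :: ((-3 - 6) - (-2 - 6)) :: PRIM2(mul)] | D=∅]
step 5: [S=[5 :: 2] | E=∅ | C=[PRIM2(add) :: (λx. (let q = x in -3)) :: AP :: ((-3 - 6) - (-2 - 6)) :: PRIM2(mul)] | D=∅]
step 6: [S=[7] | E=∅ | C=[(λx. (let q = x in -3)) :: AP :: ((-3 - 6) - (-2 - 6)) :: PRIM2(mul)] | D=∅]
step 7: [S=[clo(λx. (let q = x in -3), ∅) :: 7] | E=∅ | C=[AP :: ((-3 - 6) - (-2 - 6)) :: PRIM2(mul)] | D=∅]
step 8: [S=∅ | E={x↦7} | C=[(let q = x in -3)] | D=[(∅, ∅, [((-3 - 6) - (-2 - 6)) :: PRIM2(mul)])]]
step 9: [S=∅ | E={x↦7} | C=[x :: (λq. -3) :: AP] | D=[(∅, ∅, [((-3 - 6) - (-2 - 6)) :: PRIM2(mul)])]]
step 10: [S=[7] | E={x↦7} | C=[(λq. -3) :: AP] | D=[(∅, ∅, [((-3 - 6) - (-2 - 6)) :: PRIM2(mul)])]]
step 11: [S=[clo(λq. -3, {x↦7}) :: 7] | E={x↦7} | C=[AP] | D=[(∅, ∅, [((-3 - 6) - (-2 - 6)) :: PRIM2(mul)])]]
step 12: [S=∅ | E={q↦7, x↦7} | C=[-3] | D=[(∅, {x↦7}, ∅) :: (∅, ∅, [((-3 - 6) - (-2 - 6)) :: PRIM2(mul)])]]
step 13: [S=[-3] | E={q↦7, x↦7} | C=∅ | D=[(∅, {x↦7}, ∅) :: (∅, ∅, [((-3 - 6) - (-2 - 6)) :: PRIM2(mul)])]]
step 14: [S=[-3] | E={x↦7} | C=∅ | D=[(∅, ∅, [((-3 - 6) - (-2 - 6)) :: PRIM2(mul)])]]
step 15: [S=[-3] | E=∅ | C=[((-3 - 6) - (-2 - 6)) :: PRIM2(mul)] | D=∅]
step 16: [S=[-3] | E=∅ | C=[(-3 - 6) :: (-2 - 6) :: PRIM2(sub) :: PRIM2(mul)] | D=∅]
step 17: [S=[-3] | E=∅ | C=[-3 :: 6 :: PRIM2(sub) :: (-2 - 6) :: PRIM2(sub) :: PRIM2(mul)] | D=∅]
step 18: [S=[-3 :: -3] | E=∅ | C=[6 :: PRIM2(sub) :: (-2 - 6) :: PRIM2(sub) :: PRIM2(mul)] | D=∅]
step 19: [S=[6 :: -3 :: -3] | E=∅ | C=[PRIM2(sub) :: (-2 - 6) :: PRIM2(sub) :: PRIM2(mul)] | D=∅]
step 20: [S=[-9 :: -3] | E=∅ | C=[(-2 - 6) :: PRIM2(sub) :: PRIM2(mul)] | D=∅]
step 21: [S=[-9 :: -3] | E=∅ | C=[-2 :: 6 :: PRIM2(sub) :: PRIM2(sub) :: PRIM2(mul)] | D=∅]
step 22: [S=[-2 :: -9 :: -3] | E=∅ | C=[6 :: PRIM2(sub) :: PRIM2(sub) :: PRIM2(mul)] | D=∅]
step 23: [S=[6 :: -2 :: -9 :: -3] | E=∅ | C=[PRIM2(sub) :: PRIM2(sub) :: PRIM2(mul)] | D=∅]
step 24: [S=[-8 :: -9 :: -3] | E=∅ | C=[PRIM2(sub) :: PRIM2(mul)] | D=∅]
step 25: [S=[-1 :: -3] | E=∅ | C=[PRIM2(mul)] | D=∅]
step 26: [S=[3] | E=∅ | C=∅ | D=∅]
→ final value 3

Answer: 3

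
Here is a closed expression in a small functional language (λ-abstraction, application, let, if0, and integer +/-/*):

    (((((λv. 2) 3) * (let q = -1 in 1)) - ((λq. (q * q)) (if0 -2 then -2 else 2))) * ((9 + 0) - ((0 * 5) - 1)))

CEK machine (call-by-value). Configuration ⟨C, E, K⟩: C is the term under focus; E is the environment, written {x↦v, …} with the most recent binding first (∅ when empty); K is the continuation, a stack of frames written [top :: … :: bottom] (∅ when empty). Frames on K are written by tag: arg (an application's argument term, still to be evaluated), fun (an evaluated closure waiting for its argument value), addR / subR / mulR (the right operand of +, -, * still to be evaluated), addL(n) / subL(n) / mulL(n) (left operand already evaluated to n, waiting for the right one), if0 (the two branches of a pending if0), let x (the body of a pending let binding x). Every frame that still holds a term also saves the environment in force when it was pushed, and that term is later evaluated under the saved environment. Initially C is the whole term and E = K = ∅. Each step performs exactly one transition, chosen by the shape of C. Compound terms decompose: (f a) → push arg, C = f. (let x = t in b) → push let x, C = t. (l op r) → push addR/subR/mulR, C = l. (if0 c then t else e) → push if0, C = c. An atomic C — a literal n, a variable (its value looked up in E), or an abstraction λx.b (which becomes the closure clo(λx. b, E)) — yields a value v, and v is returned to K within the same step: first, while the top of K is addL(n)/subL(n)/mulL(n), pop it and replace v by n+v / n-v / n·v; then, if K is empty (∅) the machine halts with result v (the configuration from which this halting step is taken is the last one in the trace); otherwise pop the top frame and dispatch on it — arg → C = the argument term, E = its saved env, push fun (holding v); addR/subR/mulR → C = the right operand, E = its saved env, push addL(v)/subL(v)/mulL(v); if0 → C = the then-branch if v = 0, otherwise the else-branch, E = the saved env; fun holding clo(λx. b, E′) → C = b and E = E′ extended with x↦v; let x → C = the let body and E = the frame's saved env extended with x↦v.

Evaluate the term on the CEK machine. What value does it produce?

Answer: -20

Machine steps:
[0] ⟨C=(((((λv. 2) 3) * (let q = -1 in 1)) - ((λq. (q * q)) (if0 -2 then -2 else 2))) * ((9 + 0) - ((0 * 5) - 1))); E=∅; K=∅⟩
[1] ⟨C=((((λv. 2) 3) * (let q = -1 in 1)) - ((λq. (q * q)) (if0 -2 then -2 else 2))); E=∅; K=[mulR]⟩
[2] ⟨C=(((λv. 2) 3) * (let q = -1 in 1)); E=∅; K=[subR :: mulR]⟩
[3] ⟨C=((λv. 2) 3); E=∅; K=[mulR :: subR :: mulR]⟩
[4] ⟨C=(λv. 2); E=∅; K=[arg :: mulR :: subR :: mulR]⟩
[5] ⟨C=3; E=∅; K=[fun :: mulR :: subR :: mulR]⟩
[6] ⟨C=2; E={v↦3}; K=[mulR :: subR :: mulR]⟩
[7] ⟨C=(let q = -1 in 1); E=∅; K=[mulL(2) :: subR :: mulR]⟩
[8] ⟨C=-1; E=∅; K=[let q :: mulL(2) :: subR :: mulR]⟩
[9] ⟨C=1; E={q↦-1}; K=[mulL(2) :: subR :: mulR]⟩
[10] ⟨C=((λq. (q * q)) (if0 -2 then -2 else 2)); E=∅; K=[subL(2) :: mulR]⟩
[11] ⟨C=(λq. (q * q)); E=∅; K=[arg :: subL(2) :: mulR]⟩
[12] ⟨C=(if0 -2 then -2 else 2); E=∅; K=[fun :: subL(2) :: mulR]⟩
[13] ⟨C=-2; E=∅; K=[if0 :: fun :: subL(2) :: mulR]⟩
[14] ⟨C=2; E=∅; K=[fun :: subL(2) :: mulR]⟩
[15] ⟨C=(q * q); E={q↦2}; K=[subL(2) :: mulR]⟩
[16] ⟨C=q; E={q↦2}; K=[mulR :: subL(2) :: mulR]⟩
[17] ⟨C=q; E={q↦2}; K=[mulL(2) :: subL(2) :: mulR]⟩
[18] ⟨C=((9 + 0) - ((0 * 5) - 1)); E=∅; K=[mulL(-2)]⟩
[19] ⟨C=(9 + 0); E=∅; K=[subR :: mulL(-2)]⟩
[20] ⟨C=9; E=∅; K=[addR :: subR :: mulL(-2)]⟩
[21] ⟨C=0; E=∅; K=[addL(9) :: subR :: mulL(-2)]⟩
[22] ⟨C=((0 * 5) - 1); E=∅; K=[subL(9) :: mulL(-2)]⟩
[23] ⟨C=(0 * 5); E=∅; K=[subR :: subL(9) :: mulL(-2)]⟩
[24] ⟨C=0; E=∅; K=[mulR :: subR :: subL(9) :: mulL(-2)]⟩
[25] ⟨C=5; E=∅; K=[mulL(0) :: subR :: subL(9) :: mulL(-2)]⟩
[26] ⟨C=1; E=∅; K=[subL(0) :: subL(9) :: mulL(-2)]⟩
→ final value -20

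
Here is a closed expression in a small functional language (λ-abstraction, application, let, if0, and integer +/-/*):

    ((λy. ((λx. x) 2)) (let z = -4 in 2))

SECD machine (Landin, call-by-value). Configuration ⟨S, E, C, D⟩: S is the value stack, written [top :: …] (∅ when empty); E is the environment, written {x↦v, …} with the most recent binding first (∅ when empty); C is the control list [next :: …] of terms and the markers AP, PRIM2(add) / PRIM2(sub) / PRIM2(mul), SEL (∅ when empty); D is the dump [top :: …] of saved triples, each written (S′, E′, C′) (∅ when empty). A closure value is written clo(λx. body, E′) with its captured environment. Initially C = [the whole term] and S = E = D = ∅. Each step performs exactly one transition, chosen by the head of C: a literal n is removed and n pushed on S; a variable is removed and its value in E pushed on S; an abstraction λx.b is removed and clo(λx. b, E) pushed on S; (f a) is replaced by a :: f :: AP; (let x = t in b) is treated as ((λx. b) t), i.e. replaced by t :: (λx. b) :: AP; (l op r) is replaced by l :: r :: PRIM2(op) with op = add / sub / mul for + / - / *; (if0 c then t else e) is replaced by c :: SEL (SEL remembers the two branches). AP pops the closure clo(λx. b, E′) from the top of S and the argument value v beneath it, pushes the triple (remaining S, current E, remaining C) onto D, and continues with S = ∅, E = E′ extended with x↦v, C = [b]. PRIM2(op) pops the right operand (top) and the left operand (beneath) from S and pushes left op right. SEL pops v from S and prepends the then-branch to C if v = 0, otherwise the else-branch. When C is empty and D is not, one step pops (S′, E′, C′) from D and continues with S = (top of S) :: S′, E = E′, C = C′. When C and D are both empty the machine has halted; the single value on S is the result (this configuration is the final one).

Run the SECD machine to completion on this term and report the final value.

Answer: 2

Execution trace:
[0] [S=∅ | E=∅ | C=[((λy. ((λx. x) 2)) (let z = -4 in 2))] | D=∅]
[1] [S=∅ | E=∅ | C=[(let z = -4 in 2) :: (λy. ((λx. x) 2)) :: AP] | D=∅]
[2] [S=∅ | E=∅ | C=[-4 :: (λz. 2) :: AP :: (λy. ((λx. x) 2)) :: AP] | D=∅]
[3] [S=[-4] | E=∅ | C=[(λz. 2) :: AP :: (λy. ((λx. x) 2)) :: AP] | D=∅]
[4] [S=[clo(λz. 2, ∅) :: -4] | E=∅ | C=[AP :: (λy. ((λx. x) 2)) :: AP] | D=∅]
[5] [S=∅ | E={z↦-4} | C=[2] | D=[(∅, ∅, [(λy. ((λx. x) 2)) :: AP])]]
[6] [S=[2] | E={z↦-4} | C=∅ | D=[(∅, ∅, [(λy. ((λx. x) 2)) :: AP])]]
[7] [S=[2] | E=∅ | C=[(λy. ((λx. x) 2)) :: AP] | D=∅]
[8] [S=[clo(λy. ((λx. x) 2), ∅) :: 2] | E=∅ | C=[AP] | D=∅]
[9] [S=∅ | E={y↦2} | C=[((λx. x) 2)] | D=[(∅, ∅, ∅)]]
[10] [S=∅ | E={y↦2} | C=[2 :: (λx. x) :: AP] | D=[(∅, ∅, ∅)]]
[11] [S=[2] | E={y↦2} | C=[(λx. x) :: AP] | D=[(∅, ∅, ∅)]]
[12] [S=[clo(λx. x, {y↦2}) :: 2] | E={y↦2} | C=[AP] | D=[(∅, ∅, ∅)]]
[13] [S=∅ | E={x↦2, y↦2} | C=[x] | D=[(∅, {y↦2}, ∅) :: (∅, ∅, ∅)]]
[14] [S=[2] | E={x↦2, y↦2} | C=∅ | D=[(∅, {y↦2}, ∅) :: (∅, ∅, ∅)]]
[15] [S=[2] | E={y↦2} | C=∅ | D=[(∅, ∅, ∅)]]
[16] [S=[2] | E=∅ | C=∅ | D=∅]
→ final value 2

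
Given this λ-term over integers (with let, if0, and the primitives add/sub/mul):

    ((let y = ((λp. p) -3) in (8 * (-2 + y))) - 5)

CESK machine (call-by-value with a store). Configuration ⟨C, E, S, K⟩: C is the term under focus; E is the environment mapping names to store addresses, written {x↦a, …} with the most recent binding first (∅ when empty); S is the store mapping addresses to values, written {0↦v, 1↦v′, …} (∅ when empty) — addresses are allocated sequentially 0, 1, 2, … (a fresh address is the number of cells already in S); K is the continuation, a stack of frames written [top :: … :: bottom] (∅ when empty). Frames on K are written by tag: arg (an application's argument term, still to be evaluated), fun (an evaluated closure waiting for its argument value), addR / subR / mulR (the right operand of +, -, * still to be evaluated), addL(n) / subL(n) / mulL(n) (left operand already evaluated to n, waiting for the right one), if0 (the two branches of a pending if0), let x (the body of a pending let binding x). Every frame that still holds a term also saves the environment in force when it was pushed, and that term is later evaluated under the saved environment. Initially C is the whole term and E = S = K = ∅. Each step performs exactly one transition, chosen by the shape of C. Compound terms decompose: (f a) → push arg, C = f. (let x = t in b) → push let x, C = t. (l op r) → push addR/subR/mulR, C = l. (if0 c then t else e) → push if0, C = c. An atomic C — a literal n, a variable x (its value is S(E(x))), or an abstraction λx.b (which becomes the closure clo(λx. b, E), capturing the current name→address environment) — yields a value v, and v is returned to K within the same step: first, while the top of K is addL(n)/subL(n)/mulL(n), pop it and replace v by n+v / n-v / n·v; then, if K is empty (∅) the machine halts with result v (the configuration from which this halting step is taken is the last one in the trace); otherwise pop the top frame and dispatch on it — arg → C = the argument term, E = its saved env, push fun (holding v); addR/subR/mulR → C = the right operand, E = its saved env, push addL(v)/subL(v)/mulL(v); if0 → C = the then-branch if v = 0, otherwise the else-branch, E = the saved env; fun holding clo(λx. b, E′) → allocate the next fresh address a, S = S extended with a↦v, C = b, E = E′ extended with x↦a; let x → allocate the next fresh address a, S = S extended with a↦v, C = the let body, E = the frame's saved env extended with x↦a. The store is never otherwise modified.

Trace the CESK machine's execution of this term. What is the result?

Answer: -45

Execution trace:
step 0: ⟨C=((let y = ((λp. p) -3) in (8 * (-2 + y))) - 5); E=∅; S=∅; K=∅⟩
step 1: ⟨C=(let y = ((λp. p) -3) in (8 * (-2 + y))); E=∅; S=∅; K=[subR]⟩
step 2: ⟨C=((λp. p) -3); E=∅; S=∅; K=[let y :: subR]⟩
step 3: ⟨C=(λp. p); E=∅; S=∅; K=[arg :: let y :: subR]⟩
step 4: ⟨C=-3; E=∅; S=∅; K=[fun :: let y :: subR]⟩
step 5: ⟨C=p; E={p↦0}; S={0↦-3}; K=[let y :: subR]⟩
step 6: ⟨C=(8 * (-2 + y)); E={y↦1}; S={0↦-3, 1↦-3}; K=[subR]⟩
step 7: ⟨C=8; E={y↦1}; S={0↦-3, 1↦-3}; K=[mulR :: subR]⟩
step 8: ⟨C=(-2 + y); E={y↦1}; S={0↦-3, 1↦-3}; K=[mulL(8) :: subR]⟩
step 9: ⟨C=-2; E={y↦1}; S={0↦-3, 1↦-3}; K=[addR :: mulL(8) :: subR]⟩
step 10: ⟨C=y; E={y↦1}; S={0↦-3, 1↦-3}; K=[addL(-2) :: mulL(8) :: subR]⟩
step 11: ⟨C=5; E=∅; S={0↦-3, 1↦-3}; K=[subL(-40)]⟩
→ final value -45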